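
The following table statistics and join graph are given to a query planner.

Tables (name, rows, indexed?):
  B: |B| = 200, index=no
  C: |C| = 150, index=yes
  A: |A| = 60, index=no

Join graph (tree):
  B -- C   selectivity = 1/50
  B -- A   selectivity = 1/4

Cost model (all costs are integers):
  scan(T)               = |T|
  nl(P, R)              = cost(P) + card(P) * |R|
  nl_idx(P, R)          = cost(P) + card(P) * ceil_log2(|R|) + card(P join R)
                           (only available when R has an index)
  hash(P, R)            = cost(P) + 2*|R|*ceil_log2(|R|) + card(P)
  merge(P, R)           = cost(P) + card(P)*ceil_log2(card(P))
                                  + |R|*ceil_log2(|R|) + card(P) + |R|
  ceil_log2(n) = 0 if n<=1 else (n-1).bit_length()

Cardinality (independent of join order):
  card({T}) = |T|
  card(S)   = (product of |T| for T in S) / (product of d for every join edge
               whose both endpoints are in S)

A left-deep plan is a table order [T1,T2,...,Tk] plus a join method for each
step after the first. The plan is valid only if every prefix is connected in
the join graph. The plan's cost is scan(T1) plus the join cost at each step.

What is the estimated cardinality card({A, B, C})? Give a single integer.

9000

Tables in S: A(60), B(200), C(150)
Edges inside S: B-C(d=50), B-A(d=4)
numerator = 60 * 200 * 150 = 1800000
denominator = 50 * 4 = 200
card(S) = 1800000 / 200 = 9000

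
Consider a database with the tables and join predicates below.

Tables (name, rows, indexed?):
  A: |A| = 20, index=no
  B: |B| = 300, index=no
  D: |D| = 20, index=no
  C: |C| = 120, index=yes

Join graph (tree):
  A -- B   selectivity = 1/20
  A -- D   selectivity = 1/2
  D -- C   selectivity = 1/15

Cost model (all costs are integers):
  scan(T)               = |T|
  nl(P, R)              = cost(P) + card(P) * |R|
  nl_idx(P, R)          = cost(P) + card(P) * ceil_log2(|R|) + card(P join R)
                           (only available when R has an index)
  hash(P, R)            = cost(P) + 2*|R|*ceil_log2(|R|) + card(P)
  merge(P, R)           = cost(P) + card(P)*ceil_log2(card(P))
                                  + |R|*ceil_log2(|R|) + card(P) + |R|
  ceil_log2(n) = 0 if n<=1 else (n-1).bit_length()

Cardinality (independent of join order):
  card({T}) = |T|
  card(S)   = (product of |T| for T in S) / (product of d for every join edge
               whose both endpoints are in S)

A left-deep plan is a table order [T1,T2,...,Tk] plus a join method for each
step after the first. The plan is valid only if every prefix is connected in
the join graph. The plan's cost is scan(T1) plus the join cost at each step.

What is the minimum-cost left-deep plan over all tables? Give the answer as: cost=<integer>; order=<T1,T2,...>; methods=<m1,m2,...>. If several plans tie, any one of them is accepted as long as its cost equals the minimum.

cost=5980; order=B,A,D,C; methods=hash,hash,hash

Selinger DP (subsets sized 1..n):
  {A}: scan cost=20, card=20
  {B}: scan cost=300, card=300
  {D}: scan cost=20, card=20
  {C}: scan cost=120, card=120
  {AB}: card=300; try (A,hash)→800, (B,merge)→3140, (A,merge)→3420, (B,hash)→5440, (B,nl)→6020, (A,nl)→6300; best=800 via (A,hash)
  {AD}: card=200; try (D,hash)→240, (A,hash)→240, (D,merge)→260, (A,merge)→260, (D,nl)→420, (A,nl)→420; best=240 via (D,hash)
  {CD}: card=160; try (C,nl_idx)→320, (D,hash)→440, (C,merge)→1100, (D,merge)→1200, (C,hash)→1720, (C,nl)→2420 …(+1); best=320 via (C,nl_idx)
  {ABD}: card=3000; try (D,hash)→1300, (D,merge)→3920, (B,merge)→5040, (B,hash)→5840, (D,nl)→6800, (B,nl)→60240; best=1300 via (D,hash)
  {ACD}: card=1600; try (A,hash)→680, (A,merge)→1880, (C,hash)→2120, (C,merge)→3000, (C,nl_idx)→3240, (A,nl)→3520 …(+1); best=680 via (A,hash)
  {ABCD}: card=24000; try (C,hash)→5980, (B,hash)→7680, (B,merge)→22880, (C,merge)→41260, (C,nl_idx)→46300, (C,nl)→361300 …(+1); best=5980 via (C,hash)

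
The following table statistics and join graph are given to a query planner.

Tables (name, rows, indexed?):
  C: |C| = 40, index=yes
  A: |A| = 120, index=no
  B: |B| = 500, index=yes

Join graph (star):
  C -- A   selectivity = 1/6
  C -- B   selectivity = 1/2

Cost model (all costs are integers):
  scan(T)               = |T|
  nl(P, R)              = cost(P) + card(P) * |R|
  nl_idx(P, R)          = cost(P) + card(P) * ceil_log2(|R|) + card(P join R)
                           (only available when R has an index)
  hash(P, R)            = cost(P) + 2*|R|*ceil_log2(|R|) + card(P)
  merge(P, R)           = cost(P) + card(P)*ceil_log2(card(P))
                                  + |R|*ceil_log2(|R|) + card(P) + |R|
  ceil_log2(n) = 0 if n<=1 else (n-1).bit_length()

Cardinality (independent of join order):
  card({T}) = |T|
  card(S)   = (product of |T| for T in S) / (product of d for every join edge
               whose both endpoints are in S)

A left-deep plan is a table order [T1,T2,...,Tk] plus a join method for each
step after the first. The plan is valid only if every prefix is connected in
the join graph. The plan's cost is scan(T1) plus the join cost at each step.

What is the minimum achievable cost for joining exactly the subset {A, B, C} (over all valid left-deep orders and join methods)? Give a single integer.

10520

Selinger DP over subsets of {A,B,C}:
  {C}: scan cost=40, card=40
  {A}: scan cost=120, card=120
  {B}: scan cost=500, card=500
  {AC}: card=800; try (C,hash)→720, (A,merge)→1280, (C,merge)→1360, (C,nl_idx)→1640, (A,hash)→1760, (A,nl)→4840 …(+1); best=720 via (C,hash)
  {BC}: card=10000; try (C,hash)→1480, (B,merge)→5320, (C,merge)→5780, (B,hash)→9080, (B,nl_idx)→10400, (C,nl_idx)→13500 …(+2); best=1480 via (C,hash)
  {ABC}: card=200000; try (B,hash)→10520, (A,hash)→13160, (B,merge)→14520, (A,merge)→152440, (B,nl_idx)→207920, (B,nl)→400720 …(+1); best=10520 via (B,hash)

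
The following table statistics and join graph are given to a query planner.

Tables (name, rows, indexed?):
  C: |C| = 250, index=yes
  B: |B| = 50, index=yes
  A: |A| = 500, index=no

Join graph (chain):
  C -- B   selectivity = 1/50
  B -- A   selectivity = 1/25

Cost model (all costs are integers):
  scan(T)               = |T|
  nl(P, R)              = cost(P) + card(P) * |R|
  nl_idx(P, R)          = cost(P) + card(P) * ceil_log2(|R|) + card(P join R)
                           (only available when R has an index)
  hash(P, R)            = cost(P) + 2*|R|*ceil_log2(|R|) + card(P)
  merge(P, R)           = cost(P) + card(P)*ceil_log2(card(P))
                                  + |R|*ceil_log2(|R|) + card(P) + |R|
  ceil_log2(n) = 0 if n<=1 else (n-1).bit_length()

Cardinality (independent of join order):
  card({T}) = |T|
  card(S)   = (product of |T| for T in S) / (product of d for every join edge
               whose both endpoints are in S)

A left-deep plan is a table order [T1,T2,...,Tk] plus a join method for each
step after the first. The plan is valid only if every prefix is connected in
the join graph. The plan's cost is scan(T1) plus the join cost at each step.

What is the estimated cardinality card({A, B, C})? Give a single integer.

5000

Tables in S: A(500), B(50), C(250)
Edges inside S: C-B(d=50), B-A(d=25)
numerator = 500 * 50 * 250 = 6250000
denominator = 50 * 25 = 1250
card(S) = 6250000 / 1250 = 5000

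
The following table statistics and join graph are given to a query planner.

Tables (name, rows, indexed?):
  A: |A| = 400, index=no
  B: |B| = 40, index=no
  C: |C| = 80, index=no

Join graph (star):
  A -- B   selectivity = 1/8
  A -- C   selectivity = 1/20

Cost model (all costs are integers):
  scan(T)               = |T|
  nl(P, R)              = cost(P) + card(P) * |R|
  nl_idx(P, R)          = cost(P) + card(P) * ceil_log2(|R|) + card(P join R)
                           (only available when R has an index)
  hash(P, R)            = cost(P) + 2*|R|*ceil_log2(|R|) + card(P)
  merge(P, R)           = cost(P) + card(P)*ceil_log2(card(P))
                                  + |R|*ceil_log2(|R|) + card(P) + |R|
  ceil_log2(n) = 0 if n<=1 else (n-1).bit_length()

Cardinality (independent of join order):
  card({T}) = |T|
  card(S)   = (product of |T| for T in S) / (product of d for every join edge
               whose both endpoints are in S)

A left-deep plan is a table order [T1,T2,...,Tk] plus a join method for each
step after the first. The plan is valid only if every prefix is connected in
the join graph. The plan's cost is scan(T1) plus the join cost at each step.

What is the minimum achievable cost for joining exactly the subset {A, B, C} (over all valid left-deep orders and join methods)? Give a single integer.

Selinger DP over subsets of {A,B,C}:
  {A}: scan cost=400, card=400
  {B}: scan cost=40, card=40
  {C}: scan cost=80, card=80
  {AB}: card=2000; try (B,hash)→1280, (A,merge)→4320, (B,merge)→4680, (A,hash)→7280, (A,nl)→16040, (B,nl)→16400; best=1280 via (B,hash)
  {AC}: card=1600; try (C,hash)→1920, (A,merge)→4720, (C,merge)→5040, (A,hash)→7360, (A,nl)→32080, (C,nl)→32400; best=1920 via (C,hash)
  {ABC}: card=8000; try (B,hash)→4000, (C,hash)→4400, (B,merge)→21400, (C,merge)→25920, (B,nl)→65920, (C,nl)→161280; best=4000 via (B,hash)

4000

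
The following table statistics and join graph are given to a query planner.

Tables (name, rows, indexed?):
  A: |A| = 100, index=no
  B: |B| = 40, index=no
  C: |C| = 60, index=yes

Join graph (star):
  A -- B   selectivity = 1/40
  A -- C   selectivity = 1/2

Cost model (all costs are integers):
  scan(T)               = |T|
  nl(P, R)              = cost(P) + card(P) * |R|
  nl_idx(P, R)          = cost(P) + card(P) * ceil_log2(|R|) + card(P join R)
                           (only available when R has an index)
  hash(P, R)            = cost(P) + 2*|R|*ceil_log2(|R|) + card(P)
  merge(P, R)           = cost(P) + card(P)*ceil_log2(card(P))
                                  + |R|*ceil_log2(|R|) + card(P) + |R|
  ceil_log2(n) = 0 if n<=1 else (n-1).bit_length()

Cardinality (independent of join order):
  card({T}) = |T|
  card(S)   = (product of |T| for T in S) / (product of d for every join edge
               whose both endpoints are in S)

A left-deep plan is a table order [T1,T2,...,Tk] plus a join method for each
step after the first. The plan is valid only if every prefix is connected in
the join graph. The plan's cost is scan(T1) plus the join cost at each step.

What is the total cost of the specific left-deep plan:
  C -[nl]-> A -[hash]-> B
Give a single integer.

step 1: scan C: cost=60, card=60
step 2: join A via nl
    card(P join A) = 60*100/(2) = 3000
    cost = 60 + 60*100 = 6060
step 3: join B via hash
    card(P join B) = 3000*40/(40) = 3000
    cost = 6060 + 2*40*6 + 3000 = 9540

9540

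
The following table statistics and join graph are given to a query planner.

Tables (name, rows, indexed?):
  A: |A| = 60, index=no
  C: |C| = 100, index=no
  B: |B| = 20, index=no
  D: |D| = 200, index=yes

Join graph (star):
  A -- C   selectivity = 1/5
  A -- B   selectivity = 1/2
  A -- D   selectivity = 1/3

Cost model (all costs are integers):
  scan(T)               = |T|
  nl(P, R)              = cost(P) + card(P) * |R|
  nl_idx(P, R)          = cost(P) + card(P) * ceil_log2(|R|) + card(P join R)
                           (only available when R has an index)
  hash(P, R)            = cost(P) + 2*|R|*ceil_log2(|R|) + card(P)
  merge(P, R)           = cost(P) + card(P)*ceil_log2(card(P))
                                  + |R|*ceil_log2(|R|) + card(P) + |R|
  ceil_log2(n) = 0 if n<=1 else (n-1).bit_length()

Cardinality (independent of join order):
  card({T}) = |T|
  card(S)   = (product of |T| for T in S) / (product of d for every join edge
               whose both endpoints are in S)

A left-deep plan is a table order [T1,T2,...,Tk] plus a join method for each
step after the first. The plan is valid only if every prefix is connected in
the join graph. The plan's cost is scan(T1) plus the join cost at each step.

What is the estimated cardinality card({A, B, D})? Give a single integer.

Tables in S: A(60), B(20), D(200)
Edges inside S: A-B(d=2), A-D(d=3)
numerator = 60 * 20 * 200 = 240000
denominator = 2 * 3 = 6
card(S) = 240000 / 6 = 40000

40000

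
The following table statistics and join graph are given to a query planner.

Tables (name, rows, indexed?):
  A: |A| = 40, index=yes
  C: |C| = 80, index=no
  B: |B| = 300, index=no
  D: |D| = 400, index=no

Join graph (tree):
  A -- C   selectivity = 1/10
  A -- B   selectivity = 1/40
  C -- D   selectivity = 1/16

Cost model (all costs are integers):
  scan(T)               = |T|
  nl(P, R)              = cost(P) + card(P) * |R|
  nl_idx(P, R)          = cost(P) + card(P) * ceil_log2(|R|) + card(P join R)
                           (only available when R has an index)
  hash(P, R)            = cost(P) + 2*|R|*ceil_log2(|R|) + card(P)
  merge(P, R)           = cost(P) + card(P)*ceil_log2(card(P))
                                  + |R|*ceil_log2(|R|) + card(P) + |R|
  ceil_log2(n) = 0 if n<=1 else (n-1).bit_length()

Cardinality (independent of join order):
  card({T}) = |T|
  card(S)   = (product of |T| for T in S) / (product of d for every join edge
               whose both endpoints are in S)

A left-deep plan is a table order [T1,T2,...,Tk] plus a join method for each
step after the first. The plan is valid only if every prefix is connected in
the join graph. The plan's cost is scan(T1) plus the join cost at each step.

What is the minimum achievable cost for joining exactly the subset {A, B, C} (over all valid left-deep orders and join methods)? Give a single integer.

2500

Selinger DP over subsets of {A,B,C}:
  {A}: scan cost=40, card=40
  {C}: scan cost=80, card=80
  {B}: scan cost=300, card=300
  {AC}: card=320; try (A,hash)→640, (A,nl_idx)→880, (C,merge)→960, (A,merge)→1000, (C,hash)→1200, (C,nl)→3240 …(+1); best=640 via (A,hash)
  {AB}: card=300; try (A,hash)→1080, (A,nl_idx)→2400, (B,merge)→3320, (A,merge)→3580, (B,hash)→5480, (B,nl)→12040 …(+1); best=1080 via (A,hash)
  {ABC}: card=2400; try (C,hash)→2500, (C,merge)→4720, (B,hash)→6360, (B,merge)→6840, (C,nl)→25080, (B,nl)→96640; best=2500 via (C,hash)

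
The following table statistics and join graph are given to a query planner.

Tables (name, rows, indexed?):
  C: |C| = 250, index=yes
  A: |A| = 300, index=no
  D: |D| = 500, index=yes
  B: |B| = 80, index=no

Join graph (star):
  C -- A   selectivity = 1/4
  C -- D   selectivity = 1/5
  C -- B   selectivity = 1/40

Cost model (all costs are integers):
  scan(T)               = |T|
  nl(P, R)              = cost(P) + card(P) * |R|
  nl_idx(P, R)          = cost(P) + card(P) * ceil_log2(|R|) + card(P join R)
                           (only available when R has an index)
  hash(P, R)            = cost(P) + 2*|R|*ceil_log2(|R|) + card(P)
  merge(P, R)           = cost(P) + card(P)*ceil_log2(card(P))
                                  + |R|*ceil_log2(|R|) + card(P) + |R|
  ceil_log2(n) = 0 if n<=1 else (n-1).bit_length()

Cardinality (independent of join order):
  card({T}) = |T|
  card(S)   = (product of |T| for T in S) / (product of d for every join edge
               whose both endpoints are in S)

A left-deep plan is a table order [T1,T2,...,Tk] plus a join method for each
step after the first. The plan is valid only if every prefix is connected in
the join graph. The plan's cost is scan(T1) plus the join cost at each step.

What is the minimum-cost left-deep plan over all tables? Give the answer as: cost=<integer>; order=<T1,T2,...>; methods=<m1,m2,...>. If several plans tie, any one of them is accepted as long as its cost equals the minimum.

cost=53620; order=B,C,A,D; methods=nl_idx,hash,hash

Selinger DP (subsets sized 1..n):
  {C}: scan cost=250, card=250
  {A}: scan cost=300, card=300
  {D}: scan cost=500, card=500
  {B}: scan cost=80, card=80
  {AC}: card=18750; try (C,hash)→4600, (A,merge)→5500, (C,merge)→5550, (A,hash)→5900, (C,nl_idx)→21450, (A,nl)→75250 …(+1); best=4600 via (C,hash)
  {CD}: card=25000; try (C,hash)→5000, (D,merge)→7500, (C,merge)→7750, (D,hash)→9500, (D,nl_idx)→27500, (C,nl_idx)→29500 …(+2); best=5000 via (C,hash)
  {BC}: card=500; try (C,nl_idx)→1220, (B,hash)→1620, (C,merge)→2970, (B,merge)→3140, (C,hash)→4160, (C,nl)→20080 …(+1); best=1220 via (C,nl_idx)
  {ACD}: card=1875000; try (D,hash)→32350, (A,hash)→35400, (D,merge)→309600, (A,merge)→408000, (D,nl_idx)→2048350, (A,nl)→7505000 …(+1); best=32350 via (D,hash)
  {ABC}: card=37500; try (A,hash)→7120, (A,merge)→9220, (B,hash)→24470, (A,nl)→151220, (B,merge)→305240, (B,nl)→1504600; best=7120 via (A,hash)
  {BCD}: card=50000; try (D,hash)→10720, (D,merge)→11220, (B,hash)→31120, (D,nl_idx)→55720, (D,nl)→251220, (B,merge)→405640 …(+1); best=10720 via (D,hash)
  {ABCD}: card=3750000; try (D,hash)→53620, (A,hash)→66120, (D,merge)→649620, (A,merge)→863720, (B,hash)→1908470, (D,nl_idx)→4094620 …(+4); best=53620 via (D,hash)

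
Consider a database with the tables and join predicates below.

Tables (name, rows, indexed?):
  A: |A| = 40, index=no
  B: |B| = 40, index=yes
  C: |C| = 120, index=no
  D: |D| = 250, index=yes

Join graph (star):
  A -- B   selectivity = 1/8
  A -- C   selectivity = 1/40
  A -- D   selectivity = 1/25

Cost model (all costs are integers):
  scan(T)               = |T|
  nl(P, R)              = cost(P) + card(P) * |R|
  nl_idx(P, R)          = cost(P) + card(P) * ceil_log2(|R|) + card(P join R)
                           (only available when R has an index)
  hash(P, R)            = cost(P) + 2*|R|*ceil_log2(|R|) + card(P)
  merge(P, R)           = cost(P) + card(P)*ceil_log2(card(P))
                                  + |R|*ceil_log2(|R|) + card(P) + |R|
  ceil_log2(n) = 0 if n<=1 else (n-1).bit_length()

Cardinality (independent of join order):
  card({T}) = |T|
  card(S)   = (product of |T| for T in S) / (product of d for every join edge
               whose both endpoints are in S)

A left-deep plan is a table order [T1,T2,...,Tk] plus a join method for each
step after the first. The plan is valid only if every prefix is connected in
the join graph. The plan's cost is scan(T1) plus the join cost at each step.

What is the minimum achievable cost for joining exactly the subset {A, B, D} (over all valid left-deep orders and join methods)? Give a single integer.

Selinger DP over subsets of {A,B,D}:
  {A}: scan cost=40, card=40
  {B}: scan cost=40, card=40
  {D}: scan cost=250, card=250
  {AB}: card=200; try (B,nl_idx)→480, (B,hash)→560, (A,hash)→560, (B,merge)→600, (A,merge)→600, (B,nl)→1640 …(+1); best=480 via (B,nl_idx)
  {AD}: card=400; try (D,nl_idx)→760, (A,hash)→980, (D,merge)→2570, (A,merge)→2780, (D,hash)→4080, (D,nl)→10040 …(+1); best=760 via (D,nl_idx)
  {ABD}: card=2000; try (B,hash)→1640, (D,nl_idx)→4080, (D,merge)→4530, (D,hash)→4680, (B,merge)→5040, (B,nl_idx)→5160 …(+2); best=1640 via (B,hash)

1640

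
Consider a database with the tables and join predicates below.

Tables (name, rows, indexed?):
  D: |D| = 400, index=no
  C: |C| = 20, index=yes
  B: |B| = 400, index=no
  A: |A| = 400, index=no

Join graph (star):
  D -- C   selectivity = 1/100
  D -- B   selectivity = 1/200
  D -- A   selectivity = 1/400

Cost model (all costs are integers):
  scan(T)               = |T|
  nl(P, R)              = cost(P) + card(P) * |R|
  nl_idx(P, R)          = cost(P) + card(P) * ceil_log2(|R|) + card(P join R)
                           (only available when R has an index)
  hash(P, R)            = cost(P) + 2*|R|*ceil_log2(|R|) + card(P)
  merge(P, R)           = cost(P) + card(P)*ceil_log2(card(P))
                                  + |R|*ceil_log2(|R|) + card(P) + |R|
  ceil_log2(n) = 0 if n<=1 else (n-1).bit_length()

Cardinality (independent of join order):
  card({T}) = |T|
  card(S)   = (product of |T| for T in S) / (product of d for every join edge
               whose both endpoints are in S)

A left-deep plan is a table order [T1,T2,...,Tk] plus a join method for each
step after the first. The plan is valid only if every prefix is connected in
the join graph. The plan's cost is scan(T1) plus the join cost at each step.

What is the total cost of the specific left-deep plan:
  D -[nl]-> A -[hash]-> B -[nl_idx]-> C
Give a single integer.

172160

step 1: scan D: cost=400, card=400
step 2: join A via nl
    card(P join A) = 400*400/(400) = 400
    cost = 400 + 400*400 = 160400
step 3: join B via hash
    card(P join B) = 400*400/(200) = 800
    cost = 160400 + 2*400*9 + 400 = 168000
step 4: join C via nl_idx
    card(P join C) = 800*20/(100) = 160
    cost = 168000 + 800*5 + 160 = 172160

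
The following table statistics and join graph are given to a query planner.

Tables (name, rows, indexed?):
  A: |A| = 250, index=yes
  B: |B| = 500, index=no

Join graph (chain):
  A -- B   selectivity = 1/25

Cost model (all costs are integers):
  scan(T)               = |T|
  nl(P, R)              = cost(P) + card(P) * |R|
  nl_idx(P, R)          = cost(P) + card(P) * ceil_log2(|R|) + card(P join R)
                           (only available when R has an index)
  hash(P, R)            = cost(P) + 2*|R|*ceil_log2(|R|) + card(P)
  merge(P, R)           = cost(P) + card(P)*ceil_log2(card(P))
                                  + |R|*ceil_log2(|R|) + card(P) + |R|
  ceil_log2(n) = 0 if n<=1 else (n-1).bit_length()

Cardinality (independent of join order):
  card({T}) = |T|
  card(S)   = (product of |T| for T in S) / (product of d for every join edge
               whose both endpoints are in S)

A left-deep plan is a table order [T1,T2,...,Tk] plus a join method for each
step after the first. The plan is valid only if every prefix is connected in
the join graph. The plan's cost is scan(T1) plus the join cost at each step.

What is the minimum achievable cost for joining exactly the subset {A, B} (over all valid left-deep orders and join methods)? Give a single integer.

Selinger DP over subsets of {A,B}:
  {A}: scan cost=250, card=250
  {B}: scan cost=500, card=500
  {AB}: card=5000; try (A,hash)→5000, (B,merge)→7500, (A,merge)→7750, (B,hash)→9500, (A,nl_idx)→9500, (B,nl)→125250 …(+1); best=5000 via (A,hash)

5000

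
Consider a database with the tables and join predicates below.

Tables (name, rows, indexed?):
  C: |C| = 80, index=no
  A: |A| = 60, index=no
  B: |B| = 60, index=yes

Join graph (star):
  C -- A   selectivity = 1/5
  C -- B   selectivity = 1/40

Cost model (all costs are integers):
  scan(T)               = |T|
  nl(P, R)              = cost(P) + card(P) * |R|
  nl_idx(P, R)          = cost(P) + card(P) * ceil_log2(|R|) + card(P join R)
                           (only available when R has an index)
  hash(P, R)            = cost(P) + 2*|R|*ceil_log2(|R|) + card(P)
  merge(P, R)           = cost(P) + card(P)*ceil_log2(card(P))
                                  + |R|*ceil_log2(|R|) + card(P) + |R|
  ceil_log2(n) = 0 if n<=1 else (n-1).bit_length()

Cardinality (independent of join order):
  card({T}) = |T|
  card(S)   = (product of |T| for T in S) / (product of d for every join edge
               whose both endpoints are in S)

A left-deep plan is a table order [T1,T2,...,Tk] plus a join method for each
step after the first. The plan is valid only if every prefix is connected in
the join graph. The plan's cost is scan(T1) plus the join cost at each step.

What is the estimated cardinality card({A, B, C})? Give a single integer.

1440

Tables in S: A(60), B(60), C(80)
Edges inside S: C-A(d=5), C-B(d=40)
numerator = 60 * 60 * 80 = 288000
denominator = 5 * 40 = 200
card(S) = 288000 / 200 = 1440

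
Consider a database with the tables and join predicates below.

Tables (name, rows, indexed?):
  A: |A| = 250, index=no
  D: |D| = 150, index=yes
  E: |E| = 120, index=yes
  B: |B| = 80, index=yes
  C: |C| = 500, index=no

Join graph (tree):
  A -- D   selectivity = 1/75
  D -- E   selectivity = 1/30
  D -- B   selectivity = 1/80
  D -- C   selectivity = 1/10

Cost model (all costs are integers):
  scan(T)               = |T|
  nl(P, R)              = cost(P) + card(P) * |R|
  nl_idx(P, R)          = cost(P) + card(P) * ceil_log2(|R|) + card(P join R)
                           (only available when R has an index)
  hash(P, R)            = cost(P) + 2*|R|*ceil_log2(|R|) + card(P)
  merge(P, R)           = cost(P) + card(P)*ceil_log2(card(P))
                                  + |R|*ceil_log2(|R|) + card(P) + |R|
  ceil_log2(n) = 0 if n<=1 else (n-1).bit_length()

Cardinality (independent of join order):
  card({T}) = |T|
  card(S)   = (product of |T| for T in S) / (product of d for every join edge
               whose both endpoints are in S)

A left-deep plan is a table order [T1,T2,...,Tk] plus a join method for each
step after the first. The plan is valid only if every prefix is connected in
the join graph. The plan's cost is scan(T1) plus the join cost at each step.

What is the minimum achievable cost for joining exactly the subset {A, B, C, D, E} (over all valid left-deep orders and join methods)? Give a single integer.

17550

Selinger DP over subsets of {A,B,C,D,E}:
  {A}: scan cost=250, card=250
  {D}: scan cost=150, card=150
  {E}: scan cost=120, card=120
  {B}: scan cost=80, card=80
  {C}: scan cost=500, card=500
  {AD}: card=500; try (D,nl_idx)→2750, (D,hash)→2900, (A,merge)→3750, (D,merge)→3850, (A,hash)→4300, (A,nl)→37650 …(+1); best=2750 via (D,nl_idx)
  {DE}: card=600; try (D,nl_idx)→1680, (E,nl_idx)→1800, (E,hash)→1980, (D,merge)→2430, (E,merge)→2460, (D,hash)→2640 …(+2); best=1680 via (D,nl_idx)
  {BD}: card=150; try (D,nl_idx)→870, (B,nl_idx)→1350, (B,hash)→1420, (D,merge)→2070, (B,merge)→2140, (D,hash)→2560 …(+2); best=870 via (D,nl_idx)
  {CD}: card=7500; try (D,hash)→3400, (C,merge)→6500, (D,merge)→6850, (C,hash)→9300, (D,nl_idx)→12000, (C,nl)→75150 …(+1); best=3400 via (D,hash)
  {ADE}: card=2000; try (E,hash)→4930, (A,hash)→6280, (E,nl_idx)→8250, (E,merge)→8710, (A,merge)→10530, (E,nl)→62750 …(+1); best=4930 via (E,hash)
  {ABD}: card=500; try (B,hash)→4370, (A,merge)→4470, (A,hash)→5020, (B,nl_idx)→6750, (B,merge)→8390, (A,nl)→38370 …(+1); best=4370 via (B,hash)
  {ACD}: card=25000; try (C,hash)→12250, (C,merge)→12750, (A,hash)→14900, (A,merge)→110650, (C,nl)→252750, (A,nl)→1878400; best=12250 via (C,hash)
  {BDE}: card=600; try (E,nl_idx)→2520, (E,hash)→2700, (E,merge)→3180, (B,hash)→3400, (B,nl_idx)→6480, (B,merge)→8920 …(+2); best=2520 via (E,nl_idx)
  {CDE}: card=30000; try (C,hash)→11280, (E,hash)→12580, (C,merge)→13280, (E,nl_idx)→85900, (E,merge)→109360, (C,nl)→301680 …(+1); best=11280 via (C,hash)
  {BCD}: card=7500; try (C,merge)→7220, (C,hash)→10020, (B,hash)→12020, (B,nl_idx)→63400, (C,nl)→75870, (B,merge)→109040 …(+1); best=7220 via (C,merge)
  {ABDE}: card=2000; try (E,hash)→6550, (A,hash)→7120, (B,hash)→8050, (E,nl_idx)→9870, (E,merge)→10330, (A,merge)→11370 …(+5); best=6550 via (E,hash)
  {ACDE}: card=100000; try (C,hash)→15930, (C,merge)→33930, (E,hash)→38930, (A,hash)→45280, (E,nl_idx)→287250, (E,merge)→413210 …(+4); best=15930 via (C,hash)
  {ABCD}: card=25000; try (C,hash)→13870, (C,merge)→14370, (A,hash)→18720, (B,hash)→38370, (A,merge)→114470, (B,nl_idx)→212250 …(+4); best=13870 via (C,hash)
  {BCDE}: card=30000; try (C,hash)→12120, (C,merge)→14120, (E,hash)→16400, (B,hash)→42400, (E,nl_idx)→89720, (E,merge)→113180 …(+5); best=12120 via (C,hash)
  {ABCDE}: card=100000; try (C,hash)→17550, (C,merge)→35550, (E,hash)→40550, (A,hash)→46120, (B,hash)→117050, (E,nl_idx)→288870 …(+8); best=17550 via (C,hash)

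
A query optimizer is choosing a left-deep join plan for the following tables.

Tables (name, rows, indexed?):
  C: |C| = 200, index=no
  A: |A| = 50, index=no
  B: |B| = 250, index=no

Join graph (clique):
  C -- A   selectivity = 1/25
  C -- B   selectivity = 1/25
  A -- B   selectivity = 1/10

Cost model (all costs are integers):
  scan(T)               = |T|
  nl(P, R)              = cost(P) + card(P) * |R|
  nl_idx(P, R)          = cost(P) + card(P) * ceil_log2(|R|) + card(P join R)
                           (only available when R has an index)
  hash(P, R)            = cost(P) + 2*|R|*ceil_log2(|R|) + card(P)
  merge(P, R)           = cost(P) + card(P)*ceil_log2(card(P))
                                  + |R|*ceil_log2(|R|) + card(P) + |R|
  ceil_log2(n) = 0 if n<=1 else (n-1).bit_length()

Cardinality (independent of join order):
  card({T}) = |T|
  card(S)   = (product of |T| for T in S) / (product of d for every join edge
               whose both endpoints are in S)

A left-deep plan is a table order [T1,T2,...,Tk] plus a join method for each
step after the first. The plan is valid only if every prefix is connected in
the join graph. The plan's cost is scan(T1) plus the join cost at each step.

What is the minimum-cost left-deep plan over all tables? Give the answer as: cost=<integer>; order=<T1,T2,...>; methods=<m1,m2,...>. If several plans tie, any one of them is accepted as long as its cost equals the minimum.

Selinger DP (subsets sized 1..n):
  {C}: scan cost=200, card=200
  {A}: scan cost=50, card=50
  {B}: scan cost=250, card=250
  {AC}: card=400; try (A,hash)→1000, (C,merge)→2200, (A,merge)→2350, (C,hash)→3300, (C,nl)→10050, (A,nl)→10200; best=1000 via (A,hash)
  {BC}: card=2000; try (C,hash)→3700, (B,merge)→4250, (C,merge)→4300, (B,hash)→4400, (B,nl)→50200, (C,nl)→50250; best=3700 via (C,hash)
  {AB}: card=1250; try (A,hash)→1100, (B,merge)→2650, (A,merge)→2850, (B,hash)→4100, (B,nl)→12550, (A,nl)→12750; best=1100 via (A,hash)
  {ABC}: card=400; try (B,hash)→5400, (C,hash)→5550, (A,hash)→6300, (B,merge)→7250, (C,merge)→17900, (A,merge)→28050 …(+3); best=5400 via (B,hash)

cost=5400; order=C,A,B; methods=hash,hash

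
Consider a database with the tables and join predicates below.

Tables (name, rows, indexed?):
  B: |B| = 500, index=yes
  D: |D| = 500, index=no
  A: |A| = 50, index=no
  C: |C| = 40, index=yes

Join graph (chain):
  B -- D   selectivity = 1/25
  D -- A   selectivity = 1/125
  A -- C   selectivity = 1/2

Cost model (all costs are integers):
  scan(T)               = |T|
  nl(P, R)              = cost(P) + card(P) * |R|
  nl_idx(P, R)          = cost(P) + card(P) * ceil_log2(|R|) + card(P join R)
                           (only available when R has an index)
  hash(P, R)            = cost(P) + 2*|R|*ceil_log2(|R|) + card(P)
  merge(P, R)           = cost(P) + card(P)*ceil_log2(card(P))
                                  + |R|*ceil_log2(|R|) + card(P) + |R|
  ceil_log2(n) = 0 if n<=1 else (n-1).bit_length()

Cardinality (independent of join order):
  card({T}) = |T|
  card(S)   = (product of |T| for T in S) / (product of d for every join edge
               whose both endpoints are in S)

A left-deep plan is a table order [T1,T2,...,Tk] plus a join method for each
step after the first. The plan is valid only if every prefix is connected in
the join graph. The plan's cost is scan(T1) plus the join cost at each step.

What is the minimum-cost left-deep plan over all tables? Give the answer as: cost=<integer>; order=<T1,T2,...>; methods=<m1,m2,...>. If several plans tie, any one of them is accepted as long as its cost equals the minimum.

cost=11880; order=D,A,B,C; methods=hash,nl_idx,hash

Selinger DP (subsets sized 1..n):
  {B}: scan cost=500, card=500
  {D}: scan cost=500, card=500
  {A}: scan cost=50, card=50
  {C}: scan cost=40, card=40
  {BD}: card=10000; try (D,hash)→10000, (B,hash)→10000, (D,merge)→10500, (B,merge)→10500, (B,nl_idx)→15000, (D,nl)→250500 …(+1); best=10000 via (D,hash)
  {AD}: card=200; try (A,hash)→1600, (D,merge)→5400, (A,merge)→5850, (D,hash)→9100, (D,nl)→25050, (A,nl)→25500; best=1600 via (A,hash)
  {AC}: card=1000; try (C,hash)→580, (A,merge)→670, (C,merge)→680, (A,hash)→680, (C,nl_idx)→1350, (A,nl)→2040 …(+1); best=580 via (C,hash)
  {ABD}: card=4000; try (B,nl_idx)→7400, (B,merge)→8400, (B,hash)→10800, (A,hash)→20600, (B,nl)→101600, (A,merge)→160350 …(+1); best=7400 via (B,nl_idx)
  {ACD}: card=4000; try (C,hash)→2280, (C,merge)→3680, (C,nl_idx)→6800, (C,nl)→9600, (D,hash)→10580, (D,merge)→16580 …(+1); best=2280 via (C,hash)
  {ABCD}: card=80000; try (C,hash)→11880, (B,hash)→15280, (B,merge)→59280, (C,merge)→59680, (C,nl_idx)→111400, (B,nl_idx)→118280 …(+2); best=11880 via (C,hash)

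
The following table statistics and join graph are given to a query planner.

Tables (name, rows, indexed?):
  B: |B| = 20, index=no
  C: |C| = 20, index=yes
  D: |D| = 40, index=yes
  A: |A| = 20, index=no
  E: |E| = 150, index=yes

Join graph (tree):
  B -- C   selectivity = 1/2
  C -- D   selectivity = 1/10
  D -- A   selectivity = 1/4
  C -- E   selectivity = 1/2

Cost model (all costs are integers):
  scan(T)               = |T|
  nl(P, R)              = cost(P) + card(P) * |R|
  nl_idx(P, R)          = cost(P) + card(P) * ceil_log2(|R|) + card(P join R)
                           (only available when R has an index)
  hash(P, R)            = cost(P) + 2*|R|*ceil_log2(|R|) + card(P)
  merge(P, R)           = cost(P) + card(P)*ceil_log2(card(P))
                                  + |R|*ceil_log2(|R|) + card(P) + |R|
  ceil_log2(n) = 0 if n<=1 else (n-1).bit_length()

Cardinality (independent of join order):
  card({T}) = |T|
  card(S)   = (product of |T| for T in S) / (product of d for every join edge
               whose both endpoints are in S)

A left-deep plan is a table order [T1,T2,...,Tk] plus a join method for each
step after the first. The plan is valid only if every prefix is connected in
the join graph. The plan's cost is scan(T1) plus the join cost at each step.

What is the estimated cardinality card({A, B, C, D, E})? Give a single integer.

Tables in S: A(20), B(20), C(20), D(40), E(150)
Edges inside S: B-C(d=2), C-D(d=10), D-A(d=4), C-E(d=2)
numerator = 20 * 20 * 20 * 40 * 150 = 48000000
denominator = 2 * 10 * 4 * 2 = 160
card(S) = 48000000 / 160 = 300000

300000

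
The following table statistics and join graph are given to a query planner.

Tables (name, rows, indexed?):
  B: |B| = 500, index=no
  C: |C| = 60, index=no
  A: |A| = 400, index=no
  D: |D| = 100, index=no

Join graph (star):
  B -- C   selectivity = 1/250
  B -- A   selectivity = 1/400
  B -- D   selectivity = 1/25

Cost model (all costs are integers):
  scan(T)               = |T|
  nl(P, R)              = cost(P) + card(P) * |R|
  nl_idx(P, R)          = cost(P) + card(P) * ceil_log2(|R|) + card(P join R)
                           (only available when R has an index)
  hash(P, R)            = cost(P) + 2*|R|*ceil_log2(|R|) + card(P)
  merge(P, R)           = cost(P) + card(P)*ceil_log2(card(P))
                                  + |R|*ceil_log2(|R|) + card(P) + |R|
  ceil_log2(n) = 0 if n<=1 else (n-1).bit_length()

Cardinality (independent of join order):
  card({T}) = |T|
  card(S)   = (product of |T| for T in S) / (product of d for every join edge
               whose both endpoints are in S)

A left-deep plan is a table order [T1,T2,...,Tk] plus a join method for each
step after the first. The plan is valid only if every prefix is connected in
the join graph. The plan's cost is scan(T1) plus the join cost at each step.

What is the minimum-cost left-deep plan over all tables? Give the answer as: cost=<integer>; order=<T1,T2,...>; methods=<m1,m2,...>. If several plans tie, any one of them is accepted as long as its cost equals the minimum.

cost=8200; order=B,C,A,D; methods=hash,merge,hash

Selinger DP (subsets sized 1..n):
  {B}: scan cost=500, card=500
  {C}: scan cost=60, card=60
  {A}: scan cost=400, card=400
  {D}: scan cost=100, card=100
  {BC}: card=120; try (C,hash)→1720, (B,merge)→5480, (C,merge)→5920, (B,hash)→9120, (B,nl)→30060, (C,nl)→30500; best=1720 via (C,hash)
  {AB}: card=500; try (A,hash)→8200, (B,merge)→9400, (A,merge)→9500, (B,hash)→9800, (B,nl)→200400, (A,nl)→200500; best=8200 via (A,hash)
  {BD}: card=2000; try (D,hash)→2400, (B,merge)→5900, (D,merge)→6300, (B,hash)→9200, (B,nl)→50100, (D,nl)→50500; best=2400 via (D,hash)
  {ABC}: card=120; try (A,merge)→6680, (A,hash)→9040, (C,hash)→9420, (C,merge)→13620, (C,nl)→38200, (A,nl)→49720; best=6680 via (A,merge)
  {BCD}: card=480; try (D,hash)→3240, (D,merge)→3480, (C,hash)→5120, (D,nl)→13720, (C,merge)→26820, (C,nl)→122400; best=3240 via (D,hash)
  {ABD}: card=2000; try (D,hash)→10100, (A,hash)→11600, (D,merge)→14000, (A,merge)→30400, (D,nl)→58200, (A,nl)→802400; best=10100 via (D,hash)
  {ABCD}: card=480; try (D,hash)→8200, (D,merge)→8440, (A,hash)→10920, (A,merge)→12040, (C,hash)→12820, (D,nl)→18680 …(+3); best=8200 via (D,hash)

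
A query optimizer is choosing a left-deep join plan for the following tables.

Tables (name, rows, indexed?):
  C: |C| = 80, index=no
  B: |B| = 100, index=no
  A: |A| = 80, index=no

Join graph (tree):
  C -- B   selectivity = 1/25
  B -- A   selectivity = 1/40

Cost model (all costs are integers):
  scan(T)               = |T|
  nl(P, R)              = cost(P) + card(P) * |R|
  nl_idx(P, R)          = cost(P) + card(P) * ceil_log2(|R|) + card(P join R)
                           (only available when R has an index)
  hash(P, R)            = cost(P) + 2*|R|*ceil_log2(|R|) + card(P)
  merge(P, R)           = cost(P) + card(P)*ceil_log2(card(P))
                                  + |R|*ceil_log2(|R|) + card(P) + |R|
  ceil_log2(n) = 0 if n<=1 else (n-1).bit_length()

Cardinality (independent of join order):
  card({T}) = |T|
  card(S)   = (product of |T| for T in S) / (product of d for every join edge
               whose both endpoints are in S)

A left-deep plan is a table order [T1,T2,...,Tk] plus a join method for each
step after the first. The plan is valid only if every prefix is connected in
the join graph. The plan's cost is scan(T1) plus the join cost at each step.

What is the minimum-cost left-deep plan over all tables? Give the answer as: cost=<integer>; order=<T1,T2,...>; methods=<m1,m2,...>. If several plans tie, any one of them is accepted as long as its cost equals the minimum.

Selinger DP (subsets sized 1..n):
  {C}: scan cost=80, card=80
  {B}: scan cost=100, card=100
  {A}: scan cost=80, card=80
  {BC}: card=320; try (C,hash)→1320, (B,merge)→1520, (C,merge)→1540, (B,hash)→1560, (B,nl)→8080, (C,nl)→8100; best=1320 via (C,hash)
  {AB}: card=200; try (A,hash)→1320, (B,merge)→1520, (A,merge)→1540, (B,hash)→1560, (B,nl)→8080, (A,nl)→8100; best=1320 via (A,hash)
  {ABC}: card=640; try (C,hash)→2640, (A,hash)→2760, (C,merge)→3760, (A,merge)→5160, (C,nl)→17320, (A,nl)→26920; best=2640 via (C,hash)

cost=2640; order=B,A,C; methods=hash,hash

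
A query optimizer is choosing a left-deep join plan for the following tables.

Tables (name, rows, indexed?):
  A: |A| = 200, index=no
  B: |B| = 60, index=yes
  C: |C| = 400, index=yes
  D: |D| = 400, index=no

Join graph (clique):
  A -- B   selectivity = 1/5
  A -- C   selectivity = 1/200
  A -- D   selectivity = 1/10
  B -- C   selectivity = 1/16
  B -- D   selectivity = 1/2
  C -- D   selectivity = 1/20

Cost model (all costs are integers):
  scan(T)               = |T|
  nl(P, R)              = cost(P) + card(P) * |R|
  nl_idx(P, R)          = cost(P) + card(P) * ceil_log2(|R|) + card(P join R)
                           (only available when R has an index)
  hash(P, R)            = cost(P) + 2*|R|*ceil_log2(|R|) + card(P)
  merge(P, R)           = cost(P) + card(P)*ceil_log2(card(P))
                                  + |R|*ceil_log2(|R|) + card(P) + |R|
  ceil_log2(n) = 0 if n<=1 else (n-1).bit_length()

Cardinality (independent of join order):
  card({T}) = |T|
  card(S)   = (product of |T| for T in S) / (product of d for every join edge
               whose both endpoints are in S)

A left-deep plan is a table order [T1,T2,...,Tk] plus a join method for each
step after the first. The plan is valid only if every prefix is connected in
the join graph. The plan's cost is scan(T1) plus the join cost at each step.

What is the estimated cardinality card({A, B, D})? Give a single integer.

Tables in S: A(200), B(60), D(400)
Edges inside S: A-B(d=5), A-D(d=10), B-D(d=2)
numerator = 200 * 60 * 400 = 4800000
denominator = 5 * 10 * 2 = 100
card(S) = 4800000 / 100 = 48000

48000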